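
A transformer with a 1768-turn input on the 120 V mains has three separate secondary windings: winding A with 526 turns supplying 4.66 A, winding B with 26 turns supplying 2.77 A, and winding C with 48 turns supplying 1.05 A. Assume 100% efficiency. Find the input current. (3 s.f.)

V_A = 120 × 526/1768 = 35.701 V; V_B = 120 × 26/1768 = 1.7647 V; V_C = 120 × 48/1768 = 3.2579 V.
P_out = V_A I_A + V_B I_B + V_C I_C = 35.701×4.66 + 1.7647×2.77 + 3.2579×1.05 = 166.37 + 4.8882 + 3.4208 = 174.68 W.
Ideal ⇒ P_in = P_out, so I_in = P_out/V_in = 174.68/120 = 1.46 A.

I_in ≈ 1.46 A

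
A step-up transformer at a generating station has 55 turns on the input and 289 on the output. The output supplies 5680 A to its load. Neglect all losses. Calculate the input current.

I_in ≈ 29800 A

For an ideal transformer I_in/I_out = N_out/N_in, so I_in = 5680 × 289/55 = 29800 A.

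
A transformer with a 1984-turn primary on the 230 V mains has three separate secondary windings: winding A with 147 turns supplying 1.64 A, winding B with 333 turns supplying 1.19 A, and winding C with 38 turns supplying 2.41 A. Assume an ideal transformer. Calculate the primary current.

V_A = 230 × 147/1984 = 17.041 V; V_B = 230 × 333/1984 = 38.604 V; V_C = 230 × 38/1984 = 4.4052 V.
P_out = V_A I_A + V_B I_B + V_C I_C = 17.041×1.64 + 38.604×1.19 + 4.4052×2.41 = 27.948 + 45.939 + 10.617 = 84.503 W.
Ideal ⇒ P_in = P_out, so I_p = P_out/V_p = 84.503/230 = 0.367 A.

I_p ≈ 0.367 A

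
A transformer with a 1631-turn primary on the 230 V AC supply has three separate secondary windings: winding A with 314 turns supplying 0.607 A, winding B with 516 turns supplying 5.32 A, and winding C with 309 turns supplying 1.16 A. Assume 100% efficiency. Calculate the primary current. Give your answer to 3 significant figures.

I_p ≈ 2.02 A

V_A = 230 × 314/1631 = 44.280 V; V_B = 230 × 516/1631 = 72.765 V; V_C = 230 × 309/1631 = 43.574 V.
P_out = V_A I_A + V_B I_B + V_C I_C = 44.280×0.607 + 72.765×5.32 + 43.574×1.16 = 26.878 + 387.11 + 50.546 = 464.53 W.
Ideal ⇒ P_in = P_out, so I_p = P_out/V_p = 464.53/230 = 2.02 A.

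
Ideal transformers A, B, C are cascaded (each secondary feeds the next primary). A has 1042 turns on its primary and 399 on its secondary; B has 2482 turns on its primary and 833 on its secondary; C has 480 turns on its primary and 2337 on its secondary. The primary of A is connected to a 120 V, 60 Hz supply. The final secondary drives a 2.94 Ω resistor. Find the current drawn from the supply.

After A: V = 120.00 × 399/1042 = 45.950 V.
After B: V = 45.950 × 833/2482 = 15.422 V.
After C: V = 15.422 × 2337/480 = 75.084 V.
I_load = 75.084/2.94 = 25.539 A, so P_out = 75.084 × 25.539 = 1917.6 W.
All ideal ⇒ P_in = P_out, so I_supply = 1917.6/120 = 16.0 A.

I_supply ≈ 16.0 A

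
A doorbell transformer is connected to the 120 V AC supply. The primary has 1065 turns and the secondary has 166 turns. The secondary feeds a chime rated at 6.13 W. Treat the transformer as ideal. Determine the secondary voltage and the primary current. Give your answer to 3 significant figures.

V_s = V_p × N_s/N_p = 120 × 166/1065 = 18.704 V.
I_s = P/V_s = 6.13/18.704 = 0.32773 A.
I_p = I_s × N_s/N_p = 0.32773 × 166/1065 = 0.0511 A.

V_s ≈ 18.7 V, I_p ≈ 0.0511 A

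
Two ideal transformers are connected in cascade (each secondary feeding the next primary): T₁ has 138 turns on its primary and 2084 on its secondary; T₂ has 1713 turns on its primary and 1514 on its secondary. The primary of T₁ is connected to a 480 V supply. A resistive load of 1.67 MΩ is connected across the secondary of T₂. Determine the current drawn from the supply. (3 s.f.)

After T₁: V = 480.00 × 2084/138 = 7248.7 V.
After T₂: V = 7248.7 × 1514/1713 = 6406.6 V.
I_load = 6406.6/(1.67×10^6) = 0.0038363 A, so P_out = 6406.6 × 0.0038363 = 24.578 W.
All ideal ⇒ P_in = P_out, so I_supply = 24.578/480 = 0.0512 A.

I_supply ≈ 0.0512 A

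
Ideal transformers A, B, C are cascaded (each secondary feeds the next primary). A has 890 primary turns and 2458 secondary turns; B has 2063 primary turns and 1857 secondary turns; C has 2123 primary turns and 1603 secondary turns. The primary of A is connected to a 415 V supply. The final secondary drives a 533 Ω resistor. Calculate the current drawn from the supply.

Secondary of A: V = 415.00 × 2458/890 = 1146.1 V.
Secondary of B: V = 1146.1 × 1857/2063 = 1031.7 V.
Secondary of C: V = 1031.7 × 1603/2123 = 779.00 V.
I_load = 779.00/533 = 1.4615 A, so P_out = 779.00 × 1.4615 = 1138.5 W.
All ideal ⇒ P_in = P_out, so I_supply = 1138.5/415 = 2.74 A.

I_supply ≈ 2.74 A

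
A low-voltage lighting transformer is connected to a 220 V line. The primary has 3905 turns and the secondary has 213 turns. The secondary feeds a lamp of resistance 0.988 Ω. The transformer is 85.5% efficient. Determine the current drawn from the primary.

I_p ≈ 0.775 A

V_s = 220 × 213/3905 = 12.000 V.
I_s = V_s/R = 12.000/0.988 = 12.146 A.
P_out = V_s I_s = 12.000 × 12.146 = 145.75 W.
P_in = P_out/η = 145.75/0.855 = 170.47 W.
I_p = P_in/V_p = 170.47/220 = 0.775 A.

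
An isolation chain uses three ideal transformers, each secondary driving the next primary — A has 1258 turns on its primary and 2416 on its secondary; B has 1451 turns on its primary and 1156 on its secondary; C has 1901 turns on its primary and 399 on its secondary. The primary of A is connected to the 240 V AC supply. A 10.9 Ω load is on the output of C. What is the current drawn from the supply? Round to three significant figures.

Secondary of A: V = 240.00 × 2416/1258 = 460.92 V.
Secondary of B: V = 460.92 × 1156/1451 = 367.21 V.
Secondary of C: V = 367.21 × 399/1901 = 77.074 V.
I_load = 77.074/10.9 = 7.0710 A, so P_out = 77.074 × 7.0710 = 544.99 W.
All ideal ⇒ P_in = P_out, so I_supply = 544.99/240 = 2.27 A.

I_supply ≈ 2.27 A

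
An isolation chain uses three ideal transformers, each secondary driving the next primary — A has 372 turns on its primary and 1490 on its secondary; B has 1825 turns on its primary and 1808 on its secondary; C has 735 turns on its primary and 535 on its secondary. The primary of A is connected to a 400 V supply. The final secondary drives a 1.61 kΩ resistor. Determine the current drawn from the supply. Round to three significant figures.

Secondary of A: V = 400.00 × 1490/372 = 1602.2 V.
Secondary of B: V = 1602.2 × 1808/1825 = 1587.2 V.
Secondary of C: V = 1587.2 × 535/735 = 1155.3 V.
I_load = 1155.3/1610 = 0.71760 A, so P_out = 1155.3 × 0.71760 = 829.06 W.
All ideal ⇒ P_in = P_out, so I_supply = 829.06/400 = 2.07 A.

I_supply ≈ 2.07 A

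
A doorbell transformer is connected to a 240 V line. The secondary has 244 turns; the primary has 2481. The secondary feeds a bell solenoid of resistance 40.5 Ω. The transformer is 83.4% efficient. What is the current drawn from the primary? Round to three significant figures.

I_p ≈ 0.0687 A

V_s = 240 × 244/2481 = 23.603 V.
I_s = V_s/R = 23.603/40.5 = 0.58280 A.
P_out = V_s I_s = 23.603 × 0.58280 = 13.756 W.
P_in = P_out/η = 13.756/0.834 = 16.494 W.
I_p = P_in/V_p = 16.494/240 = 0.0687 A.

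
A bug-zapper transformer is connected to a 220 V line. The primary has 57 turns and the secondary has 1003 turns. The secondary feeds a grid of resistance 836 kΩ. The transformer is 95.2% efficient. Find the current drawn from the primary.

V_s = 220 × 1003/57 = 3871.2 V.
I_s = V_s/R = 3871.2/836000 = 0.0046307 A.
P_out = V_s I_s = 3871.2 × 0.0046307 = 17.926 W.
P_in = P_out/η = 17.926/0.952 = 18.830 W.
I_p = P_in/V_p = 18.830/220 = 0.0856 A.

I_p ≈ 0.0856 A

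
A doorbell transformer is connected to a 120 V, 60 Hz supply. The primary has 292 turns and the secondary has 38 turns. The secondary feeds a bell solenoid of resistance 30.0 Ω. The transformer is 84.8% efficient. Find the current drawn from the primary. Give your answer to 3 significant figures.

V_s = 120 × 38/292 = 15.616 V.
I_s = V_s/R = 15.616/30.0 = 0.52055 A.
P_out = V_s I_s = 15.616 × 0.52055 = 8.1291 W.
P_in = P_out/η = 8.1291/0.848 = 9.5862 W.
I_p = P_in/V_p = 9.5862/120 = 0.0799 A.

I_p ≈ 0.0799 A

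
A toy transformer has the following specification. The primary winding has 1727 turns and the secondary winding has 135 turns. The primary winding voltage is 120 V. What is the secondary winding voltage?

V_s/V_p = N_s/N_p, so V_s = 120 × 135/1727 = 9.38 V.

V_s ≈ 9.38 V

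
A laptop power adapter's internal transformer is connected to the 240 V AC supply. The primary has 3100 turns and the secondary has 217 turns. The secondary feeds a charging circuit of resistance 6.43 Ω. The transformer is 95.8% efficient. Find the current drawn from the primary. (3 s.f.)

V_s = 240 × 217/3100 = 16.800 V.
I_s = V_s/R = 16.800/6.43 = 2.6128 A.
P_out = V_s I_s = 16.800 × 2.6128 = 43.894 W.
P_in = P_out/η = 43.894/0.958 = 45.819 W.
I_p = P_in/V_p = 45.819/240 = 0.191 A.

I_p ≈ 0.191 A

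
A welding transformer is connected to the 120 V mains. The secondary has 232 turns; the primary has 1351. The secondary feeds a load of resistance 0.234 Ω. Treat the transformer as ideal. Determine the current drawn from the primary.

V_s = V_p × N_s/N_p = 120 × 232/1351 = 20.607 V.
I_s = V_s/R = 20.607/0.234 = 88.064 A.
For an ideal transformer I_p N_p = I_s N_s, so I_p = 88.064 × 232/1351 = 15.1 A.

I_p ≈ 15.1 A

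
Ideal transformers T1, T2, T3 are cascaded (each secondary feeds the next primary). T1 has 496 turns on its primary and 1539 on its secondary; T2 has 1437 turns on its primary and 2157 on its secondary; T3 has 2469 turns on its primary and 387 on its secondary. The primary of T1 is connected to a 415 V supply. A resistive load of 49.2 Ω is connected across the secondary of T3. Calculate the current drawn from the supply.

I_supply ≈ 4.50 A

After T1: V = 415.00 × 1539/496 = 1287.7 V.
After T2: V = 1287.7 × 2157/1437 = 1932.9 V.
After T3: V = 1932.9 × 387/2469 = 302.96 V.
I_load = 302.96/49.2 = 6.1578 A, so P_out = 302.96 × 6.1578 = 1865.6 W.
All ideal ⇒ P_in = P_out, so I_supply = 1865.6/415 = 4.50 A.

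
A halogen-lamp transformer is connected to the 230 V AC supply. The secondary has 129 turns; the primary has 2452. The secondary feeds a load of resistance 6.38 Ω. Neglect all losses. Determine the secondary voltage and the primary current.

V_s ≈ 12.1 V, I_p ≈ 0.0998 A

V_s = V_p × N_s/N_p = 230 × 129/2452 = 12.100 V.
I_s = V_s/R = 12.100/6.38 = 1.8966 A.
I_p = I_s × N_s/N_p = 1.8966 × 129/2452 = 0.0998 A.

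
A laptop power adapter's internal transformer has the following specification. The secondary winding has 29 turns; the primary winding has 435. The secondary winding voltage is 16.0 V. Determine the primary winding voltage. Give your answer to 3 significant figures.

V_p/V_s = N_p/N_s, so V_p = 16.0 × 435/29 = 240 V.

V_p ≈ 240 V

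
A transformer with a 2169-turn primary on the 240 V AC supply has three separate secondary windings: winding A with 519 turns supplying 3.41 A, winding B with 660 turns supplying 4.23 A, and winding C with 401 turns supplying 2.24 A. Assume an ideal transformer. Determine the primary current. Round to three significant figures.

I_p ≈ 2.52 A

V_A = 240 × 519/2169 = 57.427 V; V_B = 240 × 660/2169 = 73.029 V; V_C = 240 × 401/2169 = 44.371 V.
P_out = V_A I_A + V_B I_B + V_C I_C = 57.427×3.41 + 73.029×4.23 + 44.371×2.24 = 195.83 + 308.91 + 99.390 = 604.13 W.
Ideal ⇒ P_in = P_out, so I_p = P_out/V_p = 604.13/240 = 2.52 A.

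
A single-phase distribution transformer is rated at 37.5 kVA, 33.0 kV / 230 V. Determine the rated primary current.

I_p = S/V_p = 37500/33000 = 1.14 A.

I_p ≈ 1.14 A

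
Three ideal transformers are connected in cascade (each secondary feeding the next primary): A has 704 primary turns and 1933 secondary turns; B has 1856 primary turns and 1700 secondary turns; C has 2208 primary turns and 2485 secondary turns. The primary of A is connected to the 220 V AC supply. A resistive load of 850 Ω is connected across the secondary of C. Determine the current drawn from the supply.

After A: V = 220.00 × 1933/704 = 604.06 V.
After B: V = 604.06 × 1700/1856 = 553.29 V.
After C: V = 553.29 × 2485/2208 = 622.70 V.
I_load = 622.70/850 = 0.73259 A, so P_out = 622.70 × 0.73259 = 456.19 W.
All ideal ⇒ P_in = P_out, so I_supply = 456.19/220 = 2.07 A.

I_supply ≈ 2.07 A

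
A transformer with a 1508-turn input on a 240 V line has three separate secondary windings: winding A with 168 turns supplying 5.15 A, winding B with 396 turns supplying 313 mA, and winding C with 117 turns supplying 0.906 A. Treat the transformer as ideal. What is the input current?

I_in ≈ 0.726 A

V_A = 240 × 168/1508 = 26.737 V; V_B = 240 × 396/1508 = 63.024 V; V_C = 240 × 117/1508 = 18.621 V.
P_out = V_A I_A + V_B I_B + V_C I_C = 26.737×5.15 + 63.024×0.313 + 18.621×0.906 = 137.70 + 19.726 + 16.870 = 174.29 W.
Ideal ⇒ P_in = P_out, so I_in = P_out/V_in = 174.29/240 = 0.726 A.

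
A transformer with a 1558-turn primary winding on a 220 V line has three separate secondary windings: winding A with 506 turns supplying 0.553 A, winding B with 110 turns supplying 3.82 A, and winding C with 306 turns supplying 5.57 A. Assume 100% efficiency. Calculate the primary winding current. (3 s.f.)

I_p ≈ 1.54 A

V_A = 220 × 506/1558 = 71.451 V; V_B = 220 × 110/1558 = 15.533 V; V_C = 220 × 306/1558 = 43.209 V.
P_out = V_A I_A + V_B I_B + V_C I_C = 71.451×0.553 + 15.533×3.82 + 43.209×5.57 = 39.512 + 59.335 + 240.68 = 339.52 W.
Ideal ⇒ P_in = P_out, so I_p = P_out/V_p = 339.52/220 = 1.54 A.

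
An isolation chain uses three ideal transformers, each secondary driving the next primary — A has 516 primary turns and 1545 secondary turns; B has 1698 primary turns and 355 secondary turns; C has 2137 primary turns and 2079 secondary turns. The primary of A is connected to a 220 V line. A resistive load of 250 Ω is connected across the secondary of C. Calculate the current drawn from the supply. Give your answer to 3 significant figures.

Secondary of A: V = 220.00 × 1545/516 = 658.72 V.
Secondary of B: V = 658.72 × 355/1698 = 137.72 V.
Secondary of C: V = 137.72 × 2079/2137 = 133.98 V.
I_load = 133.98/250 = 0.53592 A, so P_out = 133.98 × 0.53592 = 71.803 W.
All ideal ⇒ P_in = P_out, so I_supply = 71.803/220 = 0.326 A.

I_supply ≈ 0.326 A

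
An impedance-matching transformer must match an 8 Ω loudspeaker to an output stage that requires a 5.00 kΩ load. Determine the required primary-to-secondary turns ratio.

Z_p/Z_s = (N_p/N_s)², so N_p/N_s = √(5000/8) = √625 = 25.0.

N_p/N_s ≈ 25.0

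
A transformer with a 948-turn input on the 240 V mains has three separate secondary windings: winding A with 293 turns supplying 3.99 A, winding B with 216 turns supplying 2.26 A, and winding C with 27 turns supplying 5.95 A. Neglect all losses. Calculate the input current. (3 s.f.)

V_A = 240 × 293/948 = 74.177 V; V_B = 240 × 216/948 = 54.684 V; V_C = 240 × 27/948 = 6.8354 V.
P_out = V_A I_A + V_B I_B + V_C I_C = 74.177×3.99 + 54.684×2.26 + 6.8354×5.95 = 295.97 + 123.58 + 40.671 = 460.22 W.
Ideal ⇒ P_in = P_out, so I_in = P_out/V_in = 460.22/240 = 1.92 A.

I_in ≈ 1.92 A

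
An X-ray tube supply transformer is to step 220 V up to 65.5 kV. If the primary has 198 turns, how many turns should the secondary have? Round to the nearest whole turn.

N_s/N_p = V_s/V_p, so N_s = 198 × 65500/220 = 58950.0 ≈ 58950 turns.

N_s = 58950 turns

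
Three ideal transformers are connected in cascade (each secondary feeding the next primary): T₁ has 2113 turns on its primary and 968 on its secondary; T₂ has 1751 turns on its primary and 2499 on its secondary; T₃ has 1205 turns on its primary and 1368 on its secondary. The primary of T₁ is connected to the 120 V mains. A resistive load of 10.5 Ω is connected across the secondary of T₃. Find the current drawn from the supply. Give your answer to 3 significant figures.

I_supply ≈ 6.30 A

Secondary of T₁: V = 120.00 × 968/2113 = 54.974 V.
Secondary of T₂: V = 54.974 × 2499/1751 = 78.458 V.
Secondary of T₃: V = 78.458 × 1368/1205 = 89.071 V.
I_load = 89.071/10.5 = 8.4830 A, so P_out = 89.071 × 8.4830 = 755.58 W.
All ideal ⇒ P_in = P_out, so I_supply = 755.58/120 = 6.30 A.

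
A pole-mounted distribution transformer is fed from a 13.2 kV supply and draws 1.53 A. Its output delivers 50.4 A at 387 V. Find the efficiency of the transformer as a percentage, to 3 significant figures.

η ≈ 96.6%

P_in = 13200 × 1.53 = 20196.0 W.
P_out = 387 × 50.4 = 19504.8 W.
η = P_out/P_in = 19504.8/20196.0 = 0.966.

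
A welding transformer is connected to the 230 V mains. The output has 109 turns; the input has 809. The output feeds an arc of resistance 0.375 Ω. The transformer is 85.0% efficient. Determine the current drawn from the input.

I_in ≈ 13.1 A

V_out = 230 × 109/809 = 30.989 V.
I_out = V_out/R = 30.989/0.375 = 82.637 A.
P_out = V_out I_out = 30.989 × 82.637 = 2560.8 W.
P_in = P_out/η = 2560.8/0.850 = 3012.7 W.
I_in = P_in/V_in = 3012.7/230 = 13.1 A.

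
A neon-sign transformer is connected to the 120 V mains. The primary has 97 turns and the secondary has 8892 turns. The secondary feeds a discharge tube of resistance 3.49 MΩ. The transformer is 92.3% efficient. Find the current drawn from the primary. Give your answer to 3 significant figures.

V_s = 120 × 8892/97 = 11000 V.
I_s = V_s/R = 11000/(3.49×10^6) = 0.0031520 A.
P_out = V_s I_s = 11000 × 0.0031520 = 34.673 W.
P_in = P_out/η = 34.673/0.923 = 37.566 W.
I_p = P_in/V_p = 37.566/120 = 0.313 A.

I_p ≈ 0.313 A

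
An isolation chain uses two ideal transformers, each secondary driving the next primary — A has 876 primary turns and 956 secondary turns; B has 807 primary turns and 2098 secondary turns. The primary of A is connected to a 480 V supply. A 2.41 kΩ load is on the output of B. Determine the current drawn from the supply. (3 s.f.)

Secondary of A: V = 480.00 × 956/876 = 523.84 V.
Secondary of B: V = 523.84 × 2098/807 = 1361.8 V.
I_load = 1361.8/2410 = 0.56508 A, so P_out = 1361.8 × 0.56508 = 769.55 W.
All ideal ⇒ P_in = P_out, so I_supply = 769.55/480 = 1.60 A.

I_supply ≈ 1.60 A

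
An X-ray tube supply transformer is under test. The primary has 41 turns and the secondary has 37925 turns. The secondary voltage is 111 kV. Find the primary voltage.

V_p ≈ 120 V

V_p/V_s = N_p/N_s, so V_p = 111000 × 41/37925 = 120 V.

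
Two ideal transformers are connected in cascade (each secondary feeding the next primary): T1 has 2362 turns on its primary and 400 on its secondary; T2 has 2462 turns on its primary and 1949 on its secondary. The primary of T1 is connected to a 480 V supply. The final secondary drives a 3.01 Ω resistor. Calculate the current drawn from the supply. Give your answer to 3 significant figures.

After T1: V = 480.00 × 400/2362 = 81.287 V.
After T2: V = 81.287 × 1949/2462 = 64.349 V.
I_load = 64.349/3.01 = 21.379 A, so P_out = 64.349 × 21.379 = 1375.7 W.
All ideal ⇒ P_in = P_out, so I_supply = 1375.7/480 = 2.87 A.

I_supply ≈ 2.87 A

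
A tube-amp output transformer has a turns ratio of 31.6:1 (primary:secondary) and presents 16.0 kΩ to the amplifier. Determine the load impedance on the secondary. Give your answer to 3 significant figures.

Z_s ≈ 16.0 Ω

Z_s = Z_p/(N_p/N_s)² = 16000/31.6² = 16.0 Ω.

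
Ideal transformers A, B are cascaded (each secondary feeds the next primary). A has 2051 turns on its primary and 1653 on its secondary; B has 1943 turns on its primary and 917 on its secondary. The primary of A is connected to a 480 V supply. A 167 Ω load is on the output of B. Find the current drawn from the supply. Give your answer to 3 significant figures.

I_supply ≈ 0.416 A

After A: V = 480.00 × 1653/2051 = 386.86 V.
After B: V = 386.86 × 917/1943 = 182.58 V.
I_load = 182.58/167 = 1.0933 A, so P_out = 182.58 × 1.0933 = 199.61 W.
All ideal ⇒ P_in = P_out, so I_supply = 199.61/480 = 0.416 A.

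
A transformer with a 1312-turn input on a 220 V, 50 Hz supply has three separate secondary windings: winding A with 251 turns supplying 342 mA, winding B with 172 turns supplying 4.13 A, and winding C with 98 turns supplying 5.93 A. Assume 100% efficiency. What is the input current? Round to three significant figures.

I_in ≈ 1.05 A

V_A = 220 × 251/1312 = 42.088 V; V_B = 220 × 172/1312 = 28.841 V; V_C = 220 × 98/1312 = 16.433 V.
P_out = V_A I_A + V_B I_B + V_C I_C = 42.088×0.342 + 28.841×4.13 + 16.433×5.93 = 14.394 + 119.12 + 97.447 = 230.96 W.
Ideal ⇒ P_in = P_out, so I_in = P_out/V_in = 230.96/220 = 1.05 A.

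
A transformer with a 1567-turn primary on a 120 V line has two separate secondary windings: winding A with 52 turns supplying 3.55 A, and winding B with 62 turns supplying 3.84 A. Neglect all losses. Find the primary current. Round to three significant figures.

I_p ≈ 0.270 A

V_A = 120 × 52/1567 = 3.9821 V; V_B = 120 × 62/1567 = 4.7479 V.
P_out = V_A I_A + V_B I_B = 3.9821×3.55 + 4.7479×3.84 = 14.137 + 18.232 = 32.369 W.
Ideal ⇒ P_in = P_out, so I_p = P_out/V_p = 32.369/120 = 0.270 A.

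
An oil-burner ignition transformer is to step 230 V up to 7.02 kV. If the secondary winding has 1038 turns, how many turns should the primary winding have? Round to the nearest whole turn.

N_p = 34 turns

N_p/N_s = V_p/V_s, so N_p = 1038 × 230/7020 = 34.0 ≈ 34 turns.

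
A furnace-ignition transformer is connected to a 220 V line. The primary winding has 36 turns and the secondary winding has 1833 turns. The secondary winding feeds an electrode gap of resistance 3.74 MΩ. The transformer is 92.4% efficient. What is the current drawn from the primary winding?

V_s = 220 × 1833/36 = 11202 V.
I_s = V_s/R = 11202/(3.74×10^6) = 0.0029951 A.
P_out = V_s I_s = 11202 × 0.0029951 = 33.550 W.
P_in = P_out/η = 33.550/0.924 = 36.310 W.
I_p = P_in/V_p = 36.310/220 = 0.165 A.

I_p ≈ 0.165 A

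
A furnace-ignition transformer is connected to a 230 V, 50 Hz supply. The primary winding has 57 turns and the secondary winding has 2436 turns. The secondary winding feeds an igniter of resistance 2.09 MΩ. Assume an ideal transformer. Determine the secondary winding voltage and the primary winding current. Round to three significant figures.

V_s ≈ 9830 V, I_p ≈ 0.201 A

V_s = V_p × N_s/N_p = 230 × 2436/57 = 9829.5 V.
I_s = V_s/R = 9829.5/(2.09×10^6) = 0.0047031 A.
I_p = I_s × N_s/N_p = 0.0047031 × 2436/57 = 0.201 A.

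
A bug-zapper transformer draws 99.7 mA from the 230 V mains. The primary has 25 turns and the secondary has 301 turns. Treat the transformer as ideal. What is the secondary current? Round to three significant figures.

I_s ≈ 0.00828 A

I_s/I_p = N_p/N_s, so I_s = 0.0997 × 25/301 = 0.00828 A.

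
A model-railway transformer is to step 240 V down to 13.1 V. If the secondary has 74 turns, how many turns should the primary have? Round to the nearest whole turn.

N_p = 1356 turns

N_p/N_s = V_p/V_s, so N_p = 74 × 240/13.1 = 1355.7 ≈ 1356 turns.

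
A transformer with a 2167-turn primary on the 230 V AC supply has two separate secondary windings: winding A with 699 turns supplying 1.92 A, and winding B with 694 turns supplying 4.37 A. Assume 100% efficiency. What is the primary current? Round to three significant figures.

V_A = 230 × 699/2167 = 74.190 V; V_B = 230 × 694/2167 = 73.659 V.
P_out = V_A I_A + V_B I_B = 74.190×1.92 + 73.659×4.37 = 142.45 + 321.89 = 464.34 W.
Ideal ⇒ P_in = P_out, so I_p = P_out/V_p = 464.34/230 = 2.02 A.

I_p ≈ 2.02 A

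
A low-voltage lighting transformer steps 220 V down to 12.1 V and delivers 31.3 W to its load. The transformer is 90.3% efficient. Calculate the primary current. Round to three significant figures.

P_in = P_out/η = 31.3/0.903 = 34.662 W.
I_p = P_in/V_p = 34.662/220 = 0.158 A.

I_p ≈ 0.158 A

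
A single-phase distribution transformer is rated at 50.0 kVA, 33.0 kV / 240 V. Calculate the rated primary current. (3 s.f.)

I_p ≈ 1.52 A

I_p = S/V_p = 50000/33000 = 1.52 A.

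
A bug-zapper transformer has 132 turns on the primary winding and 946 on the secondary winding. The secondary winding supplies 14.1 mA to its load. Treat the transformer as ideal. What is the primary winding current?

I_p ≈ 0.101 A

For an ideal transformer I_p/I_s = N_s/N_p, so I_p = 0.0141 × 946/132 = 0.101 A.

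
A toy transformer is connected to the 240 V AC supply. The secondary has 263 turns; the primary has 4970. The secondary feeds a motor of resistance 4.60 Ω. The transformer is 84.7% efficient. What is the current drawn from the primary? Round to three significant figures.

I_p ≈ 0.172 A

V_s = 240 × 263/4970 = 12.700 V.
I_s = V_s/R = 12.700/4.60 = 2.7609 A.
P_out = V_s I_s = 12.700 × 2.7609 = 35.064 W.
P_in = P_out/η = 35.064/0.847 = 41.398 W.
I_p = P_in/V_p = 41.398/240 = 0.172 A.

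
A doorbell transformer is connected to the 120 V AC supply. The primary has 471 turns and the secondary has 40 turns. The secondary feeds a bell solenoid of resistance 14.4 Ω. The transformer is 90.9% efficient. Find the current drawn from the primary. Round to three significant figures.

I_p ≈ 0.0661 A

V_s = 120 × 40/471 = 10.191 V.
I_s = V_s/R = 10.191/14.4 = 0.70771 A.
P_out = V_s I_s = 10.191 × 0.70771 = 7.2124 W.
P_in = P_out/η = 7.2124/0.909 = 7.9344 W.
I_p = P_in/V_p = 7.9344/120 = 0.0661 A.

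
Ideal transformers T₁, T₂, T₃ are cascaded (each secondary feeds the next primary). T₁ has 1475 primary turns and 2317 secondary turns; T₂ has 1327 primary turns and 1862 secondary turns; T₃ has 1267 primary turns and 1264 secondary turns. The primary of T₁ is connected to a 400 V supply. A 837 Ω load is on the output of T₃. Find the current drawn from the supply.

I_supply ≈ 2.31 A

Secondary of T₁: V = 400.00 × 2317/1475 = 628.34 V.
Secondary of T₂: V = 628.34 × 1862/1327 = 881.66 V.
Secondary of T₃: V = 881.66 × 1264/1267 = 879.58 V.
I_load = 879.58/837 = 1.0509 A, so P_out = 879.58 × 1.0509 = 924.32 W.
All ideal ⇒ P_in = P_out, so I_supply = 924.32/400 = 2.31 A.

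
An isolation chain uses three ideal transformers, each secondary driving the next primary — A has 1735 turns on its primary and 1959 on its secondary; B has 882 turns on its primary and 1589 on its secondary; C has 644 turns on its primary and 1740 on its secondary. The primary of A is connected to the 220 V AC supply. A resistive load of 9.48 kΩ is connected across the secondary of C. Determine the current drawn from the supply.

After A: V = 220.00 × 1959/1735 = 248.40 V.
After B: V = 248.40 × 1589/882 = 447.52 V.
After C: V = 447.52 × 1740/644 = 1209.1 V.
I_load = 1209.1/9480 = 0.12755 A, so P_out = 1209.1 × 0.12755 = 154.22 W.
All ideal ⇒ P_in = P_out, so I_supply = 154.22/220 = 0.701 A.

I_supply ≈ 0.701 A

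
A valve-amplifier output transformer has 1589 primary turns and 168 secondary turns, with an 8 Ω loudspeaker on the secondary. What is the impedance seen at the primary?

Z_p ≈ 716 Ω

Z_p = (N_p/N_s)² × Z_s = (1589/168)² × 8 = 716 Ω.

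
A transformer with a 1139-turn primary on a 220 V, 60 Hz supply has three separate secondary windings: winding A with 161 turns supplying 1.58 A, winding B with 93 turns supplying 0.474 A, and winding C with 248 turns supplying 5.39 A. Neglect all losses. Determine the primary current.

I_p ≈ 1.44 A

V_A = 220 × 161/1139 = 31.097 V; V_B = 220 × 93/1139 = 17.963 V; V_C = 220 × 248/1139 = 47.902 V.
P_out = V_A I_A + V_B I_B + V_C I_C = 31.097×1.58 + 17.963×0.474 + 47.902×5.39 = 49.134 + 8.5145 + 258.19 = 315.84 W.
Ideal ⇒ P_in = P_out, so I_p = P_out/V_p = 315.84/220 = 1.44 A.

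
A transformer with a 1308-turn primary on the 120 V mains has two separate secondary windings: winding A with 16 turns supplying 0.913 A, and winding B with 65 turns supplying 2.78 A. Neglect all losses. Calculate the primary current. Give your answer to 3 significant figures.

V_A = 120 × 16/1308 = 1.4679 V; V_B = 120 × 65/1308 = 5.9633 V.
P_out = V_A I_A + V_B I_B = 1.4679×0.913 + 5.9633×2.78 = 1.3402 + 16.578 = 17.918 W.
Ideal ⇒ P_in = P_out, so I_p = P_out/V_p = 17.918/120 = 0.149 A.

I_p ≈ 0.149 A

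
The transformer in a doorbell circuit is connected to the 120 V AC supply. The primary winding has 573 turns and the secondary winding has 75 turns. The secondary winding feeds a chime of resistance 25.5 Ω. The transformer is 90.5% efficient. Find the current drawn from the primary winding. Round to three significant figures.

I_p ≈ 0.0891 A

V_s = 120 × 75/573 = 15.707 V.
I_s = V_s/R = 15.707/25.5 = 0.61595 A.
P_out = V_s I_s = 15.707 × 0.61595 = 9.6747 W.
P_in = P_out/η = 9.6747/0.905 = 10.690 W.
I_p = P_in/V_p = 10.690/120 = 0.0891 A.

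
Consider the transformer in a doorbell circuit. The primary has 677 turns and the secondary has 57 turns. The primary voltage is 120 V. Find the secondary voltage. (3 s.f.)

V_s ≈ 10.1 V

V_s/V_p = N_s/N_p, so V_s = 120 × 57/677 = 10.1 V.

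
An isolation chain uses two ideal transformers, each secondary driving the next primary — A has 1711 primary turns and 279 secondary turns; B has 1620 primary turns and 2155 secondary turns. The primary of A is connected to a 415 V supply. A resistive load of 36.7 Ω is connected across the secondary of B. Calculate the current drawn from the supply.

I_supply ≈ 0.532 A

Secondary of A: V = 415.00 × 279/1711 = 67.671 V.
Secondary of B: V = 67.671 × 2155/1620 = 90.019 V.
I_load = 90.019/36.7 = 2.4528 A, so P_out = 90.019 × 2.4528 = 220.80 W.
All ideal ⇒ P_in = P_out, so I_supply = 220.80/415 = 0.532 A.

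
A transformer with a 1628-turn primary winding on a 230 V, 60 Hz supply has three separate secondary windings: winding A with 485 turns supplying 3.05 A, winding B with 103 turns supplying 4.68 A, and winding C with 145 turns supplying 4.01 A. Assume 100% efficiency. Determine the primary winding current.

I_p ≈ 1.56 A

V_A = 230 × 485/1628 = 68.520 V; V_B = 230 × 103/1628 = 14.552 V; V_C = 230 × 145/1628 = 20.485 V.
P_out = V_A I_A + V_B I_B + V_C I_C = 68.520×3.05 + 14.552×4.68 + 20.485×4.01 = 208.98 + 68.101 + 82.146 = 359.23 W.
Ideal ⇒ P_in = P_out, so I_p = P_out/V_p = 359.23/230 = 1.56 A.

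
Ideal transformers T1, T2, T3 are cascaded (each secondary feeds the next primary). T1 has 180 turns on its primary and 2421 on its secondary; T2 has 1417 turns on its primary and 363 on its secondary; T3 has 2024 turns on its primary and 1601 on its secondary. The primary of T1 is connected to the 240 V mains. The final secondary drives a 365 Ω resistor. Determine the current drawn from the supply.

After T1: V = 240.00 × 2421/180 = 3228.0 V.
After T2: V = 3228.0 × 363/1417 = 826.93 V.
After T3: V = 826.93 × 1601/2024 = 654.11 V.
I_load = 654.11/365 = 1.7921 A, so P_out = 654.11 × 1.7921 = 1172.2 W.
All ideal ⇒ P_in = P_out, so I_supply = 1172.2/240 = 4.88 A.

I_supply ≈ 4.88 A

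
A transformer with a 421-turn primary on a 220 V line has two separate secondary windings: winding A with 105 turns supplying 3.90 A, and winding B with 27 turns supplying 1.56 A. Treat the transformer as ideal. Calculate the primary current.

V_A = 220 × 105/421 = 54.869 V; V_B = 220 × 27/421 = 14.109 V.
P_out = V_A I_A + V_B I_B = 54.869×3.90 + 14.109×1.56 = 213.99 + 22.010 = 236.00 W.
Ideal ⇒ P_in = P_out, so I_p = P_out/V_p = 236.00/220 = 1.07 A.

I_p ≈ 1.07 A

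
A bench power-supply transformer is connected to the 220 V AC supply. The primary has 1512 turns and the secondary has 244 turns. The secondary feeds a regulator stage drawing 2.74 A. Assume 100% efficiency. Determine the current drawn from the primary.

For an ideal transformer I_p N_p = I_s N_s, so I_p = 2.74 × 244/1512 = 0.442 A.

I_p ≈ 0.442 A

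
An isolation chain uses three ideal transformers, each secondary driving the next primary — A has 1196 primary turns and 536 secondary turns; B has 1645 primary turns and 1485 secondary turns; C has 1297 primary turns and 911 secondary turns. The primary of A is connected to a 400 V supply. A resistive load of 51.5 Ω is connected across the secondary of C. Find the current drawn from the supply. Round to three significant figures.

Secondary of A: V = 400.00 × 536/1196 = 179.26 V.
Secondary of B: V = 179.26 × 1485/1645 = 161.83 V.
Secondary of C: V = 161.83 × 911/1297 = 113.67 V.
I_load = 113.67/51.5 = 2.2071 A, so P_out = 113.67 × 2.2071 = 250.88 W.
All ideal ⇒ P_in = P_out, so I_supply = 250.88/400 = 0.627 A.

I_supply ≈ 0.627 A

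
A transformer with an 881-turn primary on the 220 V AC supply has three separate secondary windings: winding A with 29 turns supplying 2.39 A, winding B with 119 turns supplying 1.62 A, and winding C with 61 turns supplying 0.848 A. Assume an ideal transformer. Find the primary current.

I_p ≈ 0.356 A

V_A = 220 × 29/881 = 7.2418 V; V_B = 220 × 119/881 = 29.716 V; V_C = 220 × 61/881 = 15.233 V.
P_out = V_A I_A + V_B I_B + V_C I_C = 7.2418×2.39 + 29.716×1.62 + 15.233×0.848 = 17.308 + 48.140 + 12.917 = 78.365 W.
Ideal ⇒ P_in = P_out, so I_p = P_out/V_p = 78.365/220 = 0.356 A.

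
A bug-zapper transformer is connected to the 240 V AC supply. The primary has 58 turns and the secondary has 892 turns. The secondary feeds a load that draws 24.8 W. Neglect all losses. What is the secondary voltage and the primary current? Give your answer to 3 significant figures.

V_s = V_p × N_s/N_p = 240 × 892/58 = 3691.0 V.
I_s = P/V_s = 24.8/3691.0 = 0.0067190 A.
I_p = I_s × N_s/N_p = 0.0067190 × 892/58 = 0.103 A.

V_s ≈ 3690 V, I_p ≈ 0.103 A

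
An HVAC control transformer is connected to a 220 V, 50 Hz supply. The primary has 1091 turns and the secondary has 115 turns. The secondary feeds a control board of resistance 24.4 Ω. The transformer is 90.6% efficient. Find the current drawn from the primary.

I_p ≈ 0.111 A

V_s = 220 × 115/1091 = 23.190 V.
I_s = V_s/R = 23.190/24.4 = 0.95040 A.
P_out = V_s I_s = 23.190 × 0.95040 = 22.039 W.
P_in = P_out/η = 22.039/0.906 = 24.326 W.
I_p = P_in/V_p = 24.326/220 = 0.111 A.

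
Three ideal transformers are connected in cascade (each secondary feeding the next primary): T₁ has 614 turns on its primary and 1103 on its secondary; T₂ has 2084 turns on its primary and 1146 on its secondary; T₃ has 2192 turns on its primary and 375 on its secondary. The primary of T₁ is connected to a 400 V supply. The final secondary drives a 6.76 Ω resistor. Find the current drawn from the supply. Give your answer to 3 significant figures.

Secondary of T₁: V = 400.00 × 1103/614 = 718.57 V.
Secondary of T₂: V = 718.57 × 1146/2084 = 395.14 V.
Secondary of T₃: V = 395.14 × 375/2192 = 67.600 V.
I_load = 67.600/6.76 = 10.000 A, so P_out = 67.600 × 10.000 = 675.99 W.
All ideal ⇒ P_in = P_out, so I_supply = 675.99/400 = 1.69 A.

I_supply ≈ 1.69 A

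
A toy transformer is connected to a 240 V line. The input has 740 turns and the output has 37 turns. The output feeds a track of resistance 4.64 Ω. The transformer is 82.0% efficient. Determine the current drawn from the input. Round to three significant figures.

I_in ≈ 0.158 A

V_out = 240 × 37/740 = 12.000 V.
I_out = V_out/R = 12.000/4.64 = 2.5862 A.
P_out = V_out I_out = 12.000 × 2.5862 = 31.034 W.
P_in = P_out/η = 31.034/0.820 = 37.847 W.
I_in = P_in/V_in = 37.847/240 = 0.158 A.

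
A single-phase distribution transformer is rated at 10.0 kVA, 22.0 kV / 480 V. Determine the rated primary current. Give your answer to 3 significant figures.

I_p ≈ 0.455 A

I_p = S/V_p = 10000/22000 = 0.455 A.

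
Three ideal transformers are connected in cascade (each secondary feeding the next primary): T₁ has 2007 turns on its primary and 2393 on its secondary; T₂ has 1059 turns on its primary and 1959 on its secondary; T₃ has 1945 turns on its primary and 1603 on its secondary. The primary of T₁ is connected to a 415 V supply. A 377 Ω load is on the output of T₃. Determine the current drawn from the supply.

After T₁: V = 415.00 × 2393/2007 = 494.82 V.
After T₂: V = 494.82 × 1959/1059 = 915.34 V.
After T₃: V = 915.34 × 1603/1945 = 754.39 V.
I_load = 754.39/377 = 2.0010 A, so P_out = 754.39 × 2.0010 = 1509.6 W.
All ideal ⇒ P_in = P_out, so I_supply = 1509.6/415 = 3.64 A.

I_supply ≈ 3.64 A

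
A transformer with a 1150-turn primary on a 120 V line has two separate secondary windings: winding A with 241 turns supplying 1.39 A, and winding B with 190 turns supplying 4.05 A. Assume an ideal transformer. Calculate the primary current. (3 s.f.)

V_A = 120 × 241/1150 = 25.148 V; V_B = 120 × 190/1150 = 19.826 V.
P_out = V_A I_A + V_B I_B = 25.148×1.39 + 19.826×4.05 = 34.955 + 80.296 = 115.25 W.
Ideal ⇒ P_in = P_out, so I_p = P_out/V_p = 115.25/120 = 0.960 A.

I_p ≈ 0.960 A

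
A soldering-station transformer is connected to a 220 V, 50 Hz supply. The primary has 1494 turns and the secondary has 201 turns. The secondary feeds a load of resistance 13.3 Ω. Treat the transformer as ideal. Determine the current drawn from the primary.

I_p ≈ 0.299 A

V_s = V_p × N_s/N_p = 220 × 201/1494 = 29.598 V.
I_s = V_s/R = 29.598/13.3 = 2.2254 A.
For an ideal transformer I_p N_p = I_s N_s, so I_p = 2.2254 × 201/1494 = 0.299 A.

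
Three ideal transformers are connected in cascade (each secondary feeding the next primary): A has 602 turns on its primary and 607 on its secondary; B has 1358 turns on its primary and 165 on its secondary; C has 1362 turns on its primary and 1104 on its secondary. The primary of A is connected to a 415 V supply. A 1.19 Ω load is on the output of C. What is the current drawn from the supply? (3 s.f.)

Secondary of A: V = 415.00 × 607/602 = 418.45 V.
Secondary of B: V = 418.45 × 165/1358 = 50.842 V.
Secondary of C: V = 50.842 × 1104/1362 = 41.211 V.
I_load = 41.211/1.19 = 34.631 A, so P_out = 41.211 × 34.631 = 1427.2 W.
All ideal ⇒ P_in = P_out, so I_supply = 1427.2/415 = 3.44 A.

I_supply ≈ 3.44 A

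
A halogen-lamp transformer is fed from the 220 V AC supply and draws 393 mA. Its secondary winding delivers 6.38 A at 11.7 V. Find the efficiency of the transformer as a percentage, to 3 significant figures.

P_in = 220 × 0.393 = 86.4600 W.
P_out = 11.7 × 6.38 = 74.6460 W.
η = P_out/P_in = 74.6460/86.4600 = 0.863.

η ≈ 86.3%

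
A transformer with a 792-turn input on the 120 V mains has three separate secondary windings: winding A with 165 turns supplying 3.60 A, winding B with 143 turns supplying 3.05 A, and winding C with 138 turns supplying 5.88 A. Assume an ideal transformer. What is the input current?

I_in ≈ 2.33 A

V_A = 120 × 165/792 = 25.000 V; V_B = 120 × 143/792 = 21.667 V; V_C = 120 × 138/792 = 20.909 V.
P_out = V_A I_A + V_B I_B + V_C I_C = 25.000×3.60 + 21.667×3.05 + 20.909×5.88 = 90.000 + 66.083 + 122.95 = 279.03 W.
Ideal ⇒ P_in = P_out, so I_in = P_out/V_in = 279.03/120 = 2.33 A.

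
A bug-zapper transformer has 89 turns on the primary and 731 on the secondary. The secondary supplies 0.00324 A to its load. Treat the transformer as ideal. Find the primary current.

For an ideal transformer I_p/I_s = N_s/N_p, so I_p = 0.00324 × 731/89 = 0.0266 A.

I_p ≈ 0.0266 A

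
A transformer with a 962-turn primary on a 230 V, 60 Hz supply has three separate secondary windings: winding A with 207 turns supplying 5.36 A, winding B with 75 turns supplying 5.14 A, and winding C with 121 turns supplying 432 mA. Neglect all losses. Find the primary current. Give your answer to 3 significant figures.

I_p ≈ 1.61 A

V_A = 230 × 207/962 = 49.491 V; V_B = 230 × 75/962 = 17.931 V; V_C = 230 × 121/962 = 28.929 V.
P_out = V_A I_A + V_B I_B + V_C I_C = 49.491×5.36 + 17.931×5.14 + 28.929×0.432 = 265.27 + 92.167 + 12.497 = 369.93 W.
Ideal ⇒ P_in = P_out, so I_p = P_out/V_p = 369.93/230 = 1.61 A.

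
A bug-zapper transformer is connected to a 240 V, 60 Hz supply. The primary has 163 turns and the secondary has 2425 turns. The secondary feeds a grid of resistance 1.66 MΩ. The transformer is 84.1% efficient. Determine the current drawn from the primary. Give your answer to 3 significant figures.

I_p ≈ 0.0381 A

V_s = 240 × 2425/163 = 3570.6 V.
I_s = V_s/R = 3570.6/(1.66×10^6) = 0.0021509 A.
P_out = V_s I_s = 3570.6 × 0.0021509 = 7.6800 W.
P_in = P_out/η = 7.6800/0.841 = 9.1320 W.
I_p = P_in/V_p = 9.1320/240 = 0.0381 A.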